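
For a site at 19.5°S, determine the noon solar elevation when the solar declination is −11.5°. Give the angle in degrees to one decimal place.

At local solar noon the hour angle is zero, so the elevation is 90° − |φ − δ| = 90° − |-19.5° − (-11.5°)| = 90° − 8.0° = 82.0°.

82.0°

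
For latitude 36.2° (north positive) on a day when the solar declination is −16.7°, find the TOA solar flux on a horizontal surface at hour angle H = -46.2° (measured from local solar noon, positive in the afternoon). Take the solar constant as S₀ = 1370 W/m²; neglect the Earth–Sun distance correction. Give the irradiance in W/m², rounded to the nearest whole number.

500 W/m²

cos θ_z = sin φ sin δ + cos φ cos δ cos H = (0.5906)(-0.2874) + (0.8070)(0.9578)(0.6921) = 0.3652.
Top-of-atmosphere irradiance = S₀ cos θ_z = 1370 × 0.3652 = 500.32 W/m².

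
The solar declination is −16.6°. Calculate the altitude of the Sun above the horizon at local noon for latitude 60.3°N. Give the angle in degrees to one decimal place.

13.1°

At local solar noon the hour angle is zero, so the elevation is 90° − |φ − δ| = 90° − |60.3° − (-16.6°)| = 90° − 76.9° = 13.1°.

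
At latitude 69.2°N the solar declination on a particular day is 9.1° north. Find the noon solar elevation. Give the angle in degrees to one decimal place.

At local solar noon the hour angle is zero, so the elevation is 90° − |φ − δ| = 90° − |69.2° − (9.1°)| = 90° − 60.1° = 29.9°.

29.9°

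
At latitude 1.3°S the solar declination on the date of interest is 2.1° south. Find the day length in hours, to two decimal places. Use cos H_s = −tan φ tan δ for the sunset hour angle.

cos H_s = −tan(-1.3°) · tan(-2.1°) = -0.0008, so H_s = arccos(-0.0008) = 90.05°.
Day length = 2 H_s / 15° h⁻¹ = 180.10° / 15 = 12.007 h.

12.01 hours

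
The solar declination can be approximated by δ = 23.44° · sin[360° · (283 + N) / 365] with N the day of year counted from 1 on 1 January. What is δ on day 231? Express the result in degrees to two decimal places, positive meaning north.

+12.78°

360 × (283 + 231) / 365 = 506.959°; sin(506.959°) = 0.5452.
δ = 23.44 × 0.5452 = 12.779° ≈ +12.78°.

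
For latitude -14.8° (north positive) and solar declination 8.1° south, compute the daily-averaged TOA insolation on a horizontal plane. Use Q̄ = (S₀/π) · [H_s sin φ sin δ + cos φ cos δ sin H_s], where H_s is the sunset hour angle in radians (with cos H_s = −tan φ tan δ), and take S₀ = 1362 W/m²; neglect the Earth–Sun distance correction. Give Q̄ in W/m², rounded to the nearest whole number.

−tan φ tan δ = −(-0.2642)(-0.1423) = -0.0376; H_s = arccos(-0.0376) = 92.15°. In radians, H_s = 1.6083.
H_s sin φ sin δ = 1.6083 × -0.2554 × -0.1409 = 0.0579.
cos φ cos δ sin H_s = 0.9668 × 0.9900 × 0.9993 = 0.9565.
Q̄ = (1362/π) × (0.0579 + 0.9565) = 433.54 × 1.0144 = 439.78 W/m².

440 W/m²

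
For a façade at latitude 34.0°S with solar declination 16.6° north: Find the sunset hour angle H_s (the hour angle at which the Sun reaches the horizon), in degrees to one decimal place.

−tan φ tan δ = −(-0.6745)(0.2981) = 0.2011; H_s = arccos(0.2011) = 78.40°.

78.4°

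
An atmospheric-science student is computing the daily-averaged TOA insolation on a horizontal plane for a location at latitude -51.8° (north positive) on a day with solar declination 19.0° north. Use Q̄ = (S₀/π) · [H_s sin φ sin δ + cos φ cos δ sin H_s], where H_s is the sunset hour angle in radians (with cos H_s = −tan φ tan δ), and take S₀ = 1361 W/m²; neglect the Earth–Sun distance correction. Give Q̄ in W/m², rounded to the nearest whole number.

The sunset hour angle satisfies cos H_s = −tan φ tan δ = 0.4376, giving H_s = 64.05°. In radians, H_s = 1.1179.
H_s sin φ sin δ = 1.1179 × -0.7859 × 0.3256 = -0.2861.
cos φ cos δ sin H_s = 0.6184 × 0.9455 × 0.8992 = 0.5258.
Q̄ = (1361/π) × (-0.2861 + 0.5258) = 433.22 × 0.2397 = 103.84 W/m².

104 W/m²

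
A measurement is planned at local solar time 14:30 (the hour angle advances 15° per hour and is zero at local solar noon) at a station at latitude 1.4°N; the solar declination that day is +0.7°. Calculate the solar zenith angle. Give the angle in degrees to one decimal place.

37.5°

Hour angle H = 15° × (14.5 − 12) = 37.50°.
cos θ_z = sin(1.4°) sin(0.7°) + cos(1.4°) cos(0.7°) cos(37.50°) = 0.0003 + 0.7931 = 0.7934.
θ_z = arccos(0.7934) = 37.50°.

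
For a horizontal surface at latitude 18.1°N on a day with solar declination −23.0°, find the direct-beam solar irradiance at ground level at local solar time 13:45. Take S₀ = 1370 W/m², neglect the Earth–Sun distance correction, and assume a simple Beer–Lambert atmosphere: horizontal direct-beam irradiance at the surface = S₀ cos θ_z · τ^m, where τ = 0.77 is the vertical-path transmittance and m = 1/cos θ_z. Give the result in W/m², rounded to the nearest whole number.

613 W/m²

Hour angle H = 15° × (13.75 − 12) = 26.25°.
cos θ_z = sin(18.1°) sin(-23.0°) + cos(18.1°) cos(-23.0°) cos(26.25°) = -0.1214 + 0.7847 = 0.6633.
Air mass m = 1/cos θ_z = 1/0.6633 = 1.508; τ^m = 0.77^1.508 = 0.6743.
Surface direct beam = 1370 × 0.6633 × 0.6743 = 612.75 W/m².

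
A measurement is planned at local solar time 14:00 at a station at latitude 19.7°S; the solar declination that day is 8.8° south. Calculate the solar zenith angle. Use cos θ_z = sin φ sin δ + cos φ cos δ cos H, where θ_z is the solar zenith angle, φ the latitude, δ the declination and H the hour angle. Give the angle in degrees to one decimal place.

31.0°

Hour angle H = 15° × (14 − 12) = 30.00°.
cos θ_z = sin(-19.7°) sin(-8.8°) + cos(-19.7°) cos(-8.8°) cos(30.00°) = 0.0516 + 0.8057 = 0.8573.
θ_z = arccos(0.8573) = 30.99°.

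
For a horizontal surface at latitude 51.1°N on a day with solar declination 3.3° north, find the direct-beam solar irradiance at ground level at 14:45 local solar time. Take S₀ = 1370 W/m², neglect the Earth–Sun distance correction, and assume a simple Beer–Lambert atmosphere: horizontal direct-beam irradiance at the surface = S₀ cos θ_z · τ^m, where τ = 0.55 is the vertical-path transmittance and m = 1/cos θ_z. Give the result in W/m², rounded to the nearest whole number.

222 W/m²

Hour angle H = 15° × (14.75 − 12) = 41.25°.
cos θ_z = sin(51.1°) sin(3.3°) + cos(51.1°) cos(3.3°) cos(41.25°) = 0.0448 + 0.4713 = 0.5161.
Air mass m = 1/cos θ_z = 1/0.5161 = 1.938; τ^m = 0.55^1.938 = 0.3139.
Surface direct beam = 1370 × 0.5161 × 0.3139 = 221.95 W/m².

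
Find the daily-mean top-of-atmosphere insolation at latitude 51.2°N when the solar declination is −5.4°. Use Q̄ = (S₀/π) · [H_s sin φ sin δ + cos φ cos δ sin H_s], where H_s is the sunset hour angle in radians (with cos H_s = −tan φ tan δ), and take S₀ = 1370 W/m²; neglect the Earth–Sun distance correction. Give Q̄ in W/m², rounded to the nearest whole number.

224 W/m²

cos H_s = −tan(51.2°) · tan(-5.4°) = 0.1176, so H_s = arccos(0.1176) = 83.25°. In radians, H_s = 1.4530.
H_s sin φ sin δ = 1.4530 × 0.7793 × -0.0941 = -0.1066.
cos φ cos δ sin H_s = 0.6266 × 0.9956 × 0.9931 = 0.6195.
Q̄ = (1370/π) × (-0.1066 + 0.6195) = 436.08 × 0.5129 = 223.67 W/m².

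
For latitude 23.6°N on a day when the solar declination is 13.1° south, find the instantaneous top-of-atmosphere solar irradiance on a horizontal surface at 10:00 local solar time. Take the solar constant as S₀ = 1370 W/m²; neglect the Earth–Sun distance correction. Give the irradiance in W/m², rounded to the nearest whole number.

Hour angle H = 15° × (10 − 12) = -30.00°.
cos θ_z = sin(23.6°) sin(-13.1°) + cos(23.6°) cos(-13.1°) cos(-30.00°) = -0.0907 + 0.7729 = 0.6822.
Top-of-atmosphere irradiance = S₀ cos θ_z = 1370 × 0.6822 = 934.61 W/m².

935 W/m²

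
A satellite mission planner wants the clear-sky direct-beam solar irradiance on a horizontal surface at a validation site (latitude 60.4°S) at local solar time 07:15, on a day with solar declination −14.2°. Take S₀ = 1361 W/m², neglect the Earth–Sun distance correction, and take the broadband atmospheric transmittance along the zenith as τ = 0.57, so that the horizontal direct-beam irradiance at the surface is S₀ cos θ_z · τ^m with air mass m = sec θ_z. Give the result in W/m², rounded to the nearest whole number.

Hour angle H = 15° × (7.25 − 12) = -71.25°.
cos θ_z = sin φ sin δ + cos φ cos δ cos H = (-0.8695)(-0.2453) + (0.4939)(0.9694)(0.3214) = 0.3672.
Air mass m = 1/cos θ_z = 1/0.3672 = 2.723; τ^m = 0.57^2.723 = 0.2164.
Surface direct beam = 1361 × 0.3672 × 0.2164 = 108.15 W/m².

108 W/m²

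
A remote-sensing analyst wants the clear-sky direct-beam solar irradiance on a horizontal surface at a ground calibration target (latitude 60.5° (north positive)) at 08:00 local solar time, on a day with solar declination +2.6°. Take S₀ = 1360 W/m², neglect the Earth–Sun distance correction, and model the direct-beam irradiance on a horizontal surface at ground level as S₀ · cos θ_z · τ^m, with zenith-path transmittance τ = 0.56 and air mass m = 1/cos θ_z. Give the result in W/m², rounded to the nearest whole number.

Hour angle H = 15° × (8 − 12) = -60.00°.
cos θ_z = sin(60.5°) sin(2.6°) + cos(60.5°) cos(2.6°) cos(-60.00°) = 0.0395 + 0.2460 = 0.2855.
Air mass m = 1/cos θ_z = 1/0.2855 = 3.503; τ^m = 0.56^3.503 = 0.1312.
Surface direct beam = 1360 × 0.2855 × 0.1312 = 50.94 W/m².

51 W/m²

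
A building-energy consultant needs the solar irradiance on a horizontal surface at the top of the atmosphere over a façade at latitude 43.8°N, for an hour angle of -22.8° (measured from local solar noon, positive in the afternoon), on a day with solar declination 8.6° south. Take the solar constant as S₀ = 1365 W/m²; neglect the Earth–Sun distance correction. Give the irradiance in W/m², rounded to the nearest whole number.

757 W/m²

cos θ_z = sin φ sin δ + cos φ cos δ cos H = (0.6921)(-0.1495) + (0.7218)(0.9888)(0.9219) = 0.5545.
Top-of-atmosphere irradiance = S₀ cos θ_z = 1365 × 0.5545 = 756.89 W/m².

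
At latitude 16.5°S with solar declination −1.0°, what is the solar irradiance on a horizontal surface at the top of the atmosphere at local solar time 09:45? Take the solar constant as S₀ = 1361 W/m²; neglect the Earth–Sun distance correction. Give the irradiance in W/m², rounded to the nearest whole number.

Hour angle H = 15° × (9.75 − 12) = -33.75°.
cos θ_z = sin(-16.5°) sin(-1.0°) + cos(-16.5°) cos(-1.0°) cos(-33.75°) = 0.0050 + 0.7971 = 0.8021.
Top-of-atmosphere irradiance = S₀ cos θ_z = 1361 × 0.8021 = 1091.66 W/m².

1092 W/m²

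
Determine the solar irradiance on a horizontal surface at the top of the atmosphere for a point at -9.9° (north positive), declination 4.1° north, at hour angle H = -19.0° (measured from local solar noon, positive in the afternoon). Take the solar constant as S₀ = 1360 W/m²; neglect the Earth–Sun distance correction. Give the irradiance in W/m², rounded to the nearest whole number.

cos θ_z = sin(-9.9°) sin(4.1°) + cos(-9.9°) cos(4.1°) cos(-19.00°) = -0.0123 + 0.9291 = 0.9168.
Top-of-atmosphere irradiance = S₀ cos θ_z = 1360 × 0.9168 = 1246.85 W/m².

1247 W/m²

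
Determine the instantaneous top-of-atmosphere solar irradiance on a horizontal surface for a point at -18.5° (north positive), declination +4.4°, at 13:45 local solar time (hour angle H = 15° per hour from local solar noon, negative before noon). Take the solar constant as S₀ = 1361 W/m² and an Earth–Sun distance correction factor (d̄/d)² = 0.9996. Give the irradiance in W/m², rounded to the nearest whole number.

1121 W/m²

Hour angle H = 15° × (13.75 − 12) = 26.25°.
cos θ_z = sin(-18.5°) sin(4.4°) + cos(-18.5°) cos(4.4°) cos(26.25°) = -0.0243 + 0.8480 = 0.8237.
Top-of-atmosphere irradiance = S₀ (d̄/d)² cos θ_z = 1361 × 0.9996 × 0.8237 = 1120.61 W/m².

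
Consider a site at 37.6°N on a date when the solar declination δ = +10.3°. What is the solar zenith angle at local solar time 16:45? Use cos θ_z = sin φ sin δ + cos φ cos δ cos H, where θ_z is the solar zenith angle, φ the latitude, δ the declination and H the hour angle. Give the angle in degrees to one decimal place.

68.9°

Hour angle H = 15° × (16.75 − 12) = 71.25°.
cos θ_z = sin φ sin δ + cos φ cos δ cos H = (0.6101)(0.1788) + (0.7923)(0.9839)(0.3214) = 0.3596.
θ_z = arccos(0.3596) = 68.92°.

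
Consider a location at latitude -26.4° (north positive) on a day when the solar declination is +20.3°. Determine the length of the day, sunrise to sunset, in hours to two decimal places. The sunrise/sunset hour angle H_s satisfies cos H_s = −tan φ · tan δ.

10.59 hours

The sunset hour angle satisfies cos H_s = −tan φ tan δ = 0.1836, giving H_s = 79.42°.
Day length = 2 H_s / 15° h⁻¹ = 158.84° / 15 = 10.589 h.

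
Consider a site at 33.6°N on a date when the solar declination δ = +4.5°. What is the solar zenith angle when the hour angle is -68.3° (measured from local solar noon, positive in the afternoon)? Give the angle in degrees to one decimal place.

cos θ_z = sin(33.6°) sin(4.5°) + cos(33.6°) cos(4.5°) cos(-68.30°) = 0.0434 + 0.3070 = 0.3504.
θ_z = arccos(0.3504) = 69.49°.

69.5°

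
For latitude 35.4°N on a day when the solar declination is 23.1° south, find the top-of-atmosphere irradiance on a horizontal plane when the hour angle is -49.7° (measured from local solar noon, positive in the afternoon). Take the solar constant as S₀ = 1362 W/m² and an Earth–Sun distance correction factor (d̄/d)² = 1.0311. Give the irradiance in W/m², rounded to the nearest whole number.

cos θ_z = sin φ sin δ + cos φ cos δ cos H = (0.5793)(-0.3923) + (0.8151)(0.9198)(0.6468) = 0.2577.
Top-of-atmosphere irradiance = S₀ (d̄/d)² cos θ_z = 1362 × 1.0311 × 0.2577 = 361.90 W/m².

362 W/m²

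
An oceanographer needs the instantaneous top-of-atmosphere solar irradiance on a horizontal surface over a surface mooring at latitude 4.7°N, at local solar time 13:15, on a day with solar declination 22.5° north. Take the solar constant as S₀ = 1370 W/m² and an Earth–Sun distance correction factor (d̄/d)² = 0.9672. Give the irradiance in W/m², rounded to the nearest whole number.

1197 W/m²

Hour angle H = 15° × (13.25 − 12) = 18.75°.
With φ = 4.7°, δ = 22.5°, H = 18.75°: sin φ sin δ = 0.0314, cos φ cos δ cos H = 0.8719, so cos θ_z = 0.9033.
Top-of-atmosphere irradiance = S₀ (d̄/d)² cos θ_z = 1370 × 0.9672 × 0.9033 = 1196.93 W/m².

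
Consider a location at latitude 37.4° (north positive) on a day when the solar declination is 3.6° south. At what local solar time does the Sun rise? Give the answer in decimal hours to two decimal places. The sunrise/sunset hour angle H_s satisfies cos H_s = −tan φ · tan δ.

The sunset hour angle satisfies cos H_s = −tan φ tan δ = 0.0481, giving H_s = 87.24°.
Sunrise is at 12 − H_s/15 = 12 − 5.816 = 6.184 h local solar time.

6.18 h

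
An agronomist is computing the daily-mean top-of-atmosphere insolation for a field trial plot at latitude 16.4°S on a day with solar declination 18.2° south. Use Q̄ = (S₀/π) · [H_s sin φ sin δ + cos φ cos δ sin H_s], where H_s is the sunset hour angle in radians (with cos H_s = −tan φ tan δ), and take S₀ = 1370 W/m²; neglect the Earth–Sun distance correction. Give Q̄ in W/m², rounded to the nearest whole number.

cos H_s = −tan(-16.4°) · tan(-18.2°) = -0.0968, so H_s = arccos(-0.0968) = 95.55°. In radians, H_s = 1.6677.
H_s sin φ sin δ = 1.6677 × -0.2823 × -0.3123 = 0.1470.
cos φ cos δ sin H_s = 0.9593 × 0.9500 × 0.9953 = 0.9071.
Q̄ = (1370/π) × (0.1470 + 0.9071) = 436.08 × 1.0541 = 459.67 W/m².

460 W/m²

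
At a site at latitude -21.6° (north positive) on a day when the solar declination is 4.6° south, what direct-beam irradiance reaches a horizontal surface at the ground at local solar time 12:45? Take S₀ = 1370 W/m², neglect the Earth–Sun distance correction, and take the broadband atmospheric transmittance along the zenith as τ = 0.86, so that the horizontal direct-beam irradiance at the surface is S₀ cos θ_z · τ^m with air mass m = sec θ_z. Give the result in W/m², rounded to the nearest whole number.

Hour angle H = 15° × (12.75 − 12) = 11.25°.
cos θ_z = sin(-21.6°) sin(-4.6°) + cos(-21.6°) cos(-4.6°) cos(11.25°) = 0.0295 + 0.9090 = 0.9385.
Air mass m = 1/cos θ_z = 1/0.9385 = 1.066; τ^m = 0.86^1.066 = 0.8515.
Surface direct beam = 1370 × 0.9385 × 0.8515 = 1094.81 W/m².

1095 W/m²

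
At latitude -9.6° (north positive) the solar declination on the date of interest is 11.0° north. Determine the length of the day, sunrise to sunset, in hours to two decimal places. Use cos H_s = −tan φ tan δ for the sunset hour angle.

cos H_s = −tan(-9.6°) · tan(11.0°) = 0.0329, so H_s = arccos(0.0329) = 88.11°.
Day length = 2 H_s / 15° h⁻¹ = 176.22° / 15 = 11.748 h.

11.75 hours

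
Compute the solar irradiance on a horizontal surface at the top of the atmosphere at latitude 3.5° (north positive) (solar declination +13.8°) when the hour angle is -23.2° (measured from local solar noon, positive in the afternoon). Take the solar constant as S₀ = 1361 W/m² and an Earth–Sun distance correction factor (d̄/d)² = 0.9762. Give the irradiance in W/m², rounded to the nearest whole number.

cos θ_z = sin(3.5°) sin(13.8°) + cos(3.5°) cos(13.8°) cos(-23.20°) = 0.0146 + 0.8909 = 0.9055.
Top-of-atmosphere irradiance = S₀ (d̄/d)² cos θ_z = 1361 × 0.9762 × 0.9055 = 1203.05 W/m².

1203 W/m²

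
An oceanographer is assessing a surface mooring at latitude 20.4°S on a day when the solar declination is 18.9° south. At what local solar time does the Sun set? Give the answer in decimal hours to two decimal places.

18.49 h

cos H_s = −tan(-20.4°) · tan(-18.9°) = -0.1273, so H_s = arccos(-0.1273) = 97.31°.
Sunset is at 12 + H_s/15 = 12 + 6.487 = 18.487 h local solar time.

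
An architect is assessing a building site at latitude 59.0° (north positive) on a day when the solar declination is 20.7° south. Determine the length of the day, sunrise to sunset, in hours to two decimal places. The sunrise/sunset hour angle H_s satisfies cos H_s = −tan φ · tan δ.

6.80 hours

The sunset hour angle satisfies cos H_s = −tan φ tan δ = 0.6289, giving H_s = 51.03°.
Day length = 2 H_s / 15° h⁻¹ = 102.06° / 15 = 6.804 h.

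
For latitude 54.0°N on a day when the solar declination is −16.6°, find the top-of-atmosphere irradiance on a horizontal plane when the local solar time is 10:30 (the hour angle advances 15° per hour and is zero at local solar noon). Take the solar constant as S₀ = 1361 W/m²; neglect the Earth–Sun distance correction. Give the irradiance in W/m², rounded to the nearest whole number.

394 W/m²

Hour angle H = 15° × (10.5 − 12) = -22.50°.
cos θ_z = sin(54.0°) sin(-16.6°) + cos(54.0°) cos(-16.6°) cos(-22.50°) = -0.2311 + 0.5204 = 0.2893.
Top-of-atmosphere irradiance = S₀ cos θ_z = 1361 × 0.2893 = 393.74 W/m².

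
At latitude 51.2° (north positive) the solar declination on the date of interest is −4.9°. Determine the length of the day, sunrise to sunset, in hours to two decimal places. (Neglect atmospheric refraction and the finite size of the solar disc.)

11.18 hours

cos H_s = −tan(51.2°) · tan(-4.9°) = 0.1066, so H_s = arccos(0.1066) = 83.88°.
Day length = 2 H_s / 15° h⁻¹ = 167.76° / 15 = 11.184 h.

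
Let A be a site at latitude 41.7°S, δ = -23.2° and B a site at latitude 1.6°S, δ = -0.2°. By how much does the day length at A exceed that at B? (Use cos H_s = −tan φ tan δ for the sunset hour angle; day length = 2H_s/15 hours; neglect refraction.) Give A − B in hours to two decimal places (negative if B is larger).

A: H_s = arccos(−tan -41.7° · tan -23.2°) = 112.45°, so 2H_s/15 = 14.9933 h.
B: H_s = arccos(−tan -1.6° · tan -0.2°) = 90.01°, so 2H_s/15 = 12.0013 h.
A − B = 14.9933 − 12.0013 = 2.9920 h.

+2.99 h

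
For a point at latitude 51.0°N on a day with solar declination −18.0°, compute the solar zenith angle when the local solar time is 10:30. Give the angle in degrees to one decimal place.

Hour angle H = 15° × (10.5 − 12) = -22.50°.
With φ = 51.0°, δ = -18.0°, H = -22.50°: sin φ sin δ = -0.2402, cos φ cos δ cos H = 0.5530, so cos θ_z = 0.3128.
θ_z = arccos(0.3128) = 71.77°.

71.8°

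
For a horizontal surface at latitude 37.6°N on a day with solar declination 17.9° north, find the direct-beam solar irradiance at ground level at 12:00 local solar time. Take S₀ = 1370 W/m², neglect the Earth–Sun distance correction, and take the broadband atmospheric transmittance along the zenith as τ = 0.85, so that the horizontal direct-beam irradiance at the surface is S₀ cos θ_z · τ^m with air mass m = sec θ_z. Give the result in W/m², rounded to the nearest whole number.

1085 W/m²

Hour angle H = 15° × (12 − 12) = 0.00°.
With φ = 37.6°, δ = 17.9°, H = 0.00°: sin φ sin δ = 0.1875, cos φ cos δ cos H = 0.7539, so cos θ_z = 0.9414.
Air mass m = 1/cos θ_z = 1/0.9414 = 1.062; τ^m = 0.85^1.062 = 0.8415.
Surface direct beam = 1370 × 0.9414 × 0.8415 = 1085.30 W/m².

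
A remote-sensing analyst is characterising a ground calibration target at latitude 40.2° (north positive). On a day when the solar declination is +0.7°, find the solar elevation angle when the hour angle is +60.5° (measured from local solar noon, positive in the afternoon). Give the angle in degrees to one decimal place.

With φ = 40.2°, δ = 0.7°, H = 60.50°: sin φ sin δ = 0.0079, cos φ cos δ cos H = 0.3761, so cos θ_z = 0.3840.
θ_z = arccos(0.3840) = 67.42°, so the elevation is 90° − 67.42° = 22.58°.

22.6°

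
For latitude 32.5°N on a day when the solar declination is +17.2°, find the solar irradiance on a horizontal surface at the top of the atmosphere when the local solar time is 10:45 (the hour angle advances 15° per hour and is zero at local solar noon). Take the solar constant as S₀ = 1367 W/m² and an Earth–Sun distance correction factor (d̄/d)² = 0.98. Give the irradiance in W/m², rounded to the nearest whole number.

1235 W/m²

Hour angle H = 15° × (10.75 − 12) = -18.75°.
cos θ_z = sin(32.5°) sin(17.2°) + cos(32.5°) cos(17.2°) cos(-18.75°) = 0.1589 + 0.7629 = 0.9218.
Top-of-atmosphere irradiance = S₀ (d̄/d)² cos θ_z = 1367 × 0.98 × 0.9218 = 1234.90 W/m².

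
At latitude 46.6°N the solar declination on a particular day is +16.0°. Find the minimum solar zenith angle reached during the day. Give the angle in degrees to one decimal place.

30.6°

At local solar noon the hour angle is zero, so the zenith angle is |φ − δ| = |46.6° − (16.0°)| = 30.6°.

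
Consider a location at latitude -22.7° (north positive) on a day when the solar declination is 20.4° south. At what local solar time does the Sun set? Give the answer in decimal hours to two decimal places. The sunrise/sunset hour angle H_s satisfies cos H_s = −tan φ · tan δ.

cos H_s = −tan(-22.7°) · tan(-20.4°) = -0.1556, so H_s = arccos(-0.1556) = 98.95°.
Sunset is at 12 + H_s/15 = 12 + 6.597 = 18.597 h local solar time.

18.60 h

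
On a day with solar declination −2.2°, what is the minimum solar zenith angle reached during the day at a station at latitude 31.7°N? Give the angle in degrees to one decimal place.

33.9°

At local solar noon the hour angle is zero, so the zenith angle is |φ − δ| = |31.7° − (-2.2°)| = 33.9°.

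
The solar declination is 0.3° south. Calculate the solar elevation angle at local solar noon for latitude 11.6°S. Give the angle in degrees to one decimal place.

At local solar noon the hour angle is zero, so the elevation is 90° − |φ − δ| = 90° − |-11.6° − (-0.3°)| = 90° − 11.3° = 78.7°.

78.7°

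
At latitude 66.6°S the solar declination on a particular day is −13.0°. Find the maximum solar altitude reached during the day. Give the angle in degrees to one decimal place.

36.4°

At local solar noon the hour angle is zero, so the elevation is 90° − |φ − δ| = 90° − |-66.6° − (-13.0°)| = 90° − 53.6° = 36.4°.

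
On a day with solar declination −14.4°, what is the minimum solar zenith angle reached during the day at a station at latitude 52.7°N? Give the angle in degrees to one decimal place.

At local solar noon the hour angle is zero, so the zenith angle is |φ − δ| = |52.7° − (-14.4°)| = 67.1°.

67.1°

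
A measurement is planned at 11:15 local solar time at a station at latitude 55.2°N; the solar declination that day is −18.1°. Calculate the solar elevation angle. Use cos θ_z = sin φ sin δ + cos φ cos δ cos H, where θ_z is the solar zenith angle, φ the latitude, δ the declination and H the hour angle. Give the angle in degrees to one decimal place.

16.1°

Hour angle H = 15° × (11.25 − 12) = -11.25°.
cos θ_z = sin(55.2°) sin(-18.1°) + cos(55.2°) cos(-18.1°) cos(-11.25°) = -0.2551 + 0.5320 = 0.2769.
θ_z = arccos(0.2769) = 73.92°, so the elevation is 90° − 73.92° = 16.08°.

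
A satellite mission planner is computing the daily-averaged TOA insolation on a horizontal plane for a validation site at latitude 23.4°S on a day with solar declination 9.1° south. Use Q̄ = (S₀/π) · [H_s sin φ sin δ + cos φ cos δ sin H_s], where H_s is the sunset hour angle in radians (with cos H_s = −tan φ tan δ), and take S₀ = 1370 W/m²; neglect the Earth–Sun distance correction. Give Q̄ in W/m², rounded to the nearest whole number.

−tan φ tan δ = −(-0.4327)(-0.1602) = -0.0693; H_s = arccos(-0.0693) = 93.97°. In radians, H_s = 1.6401.
H_s sin φ sin δ = 1.6401 × -0.3971 × -0.1582 = 0.1030.
cos φ cos δ sin H_s = 0.9178 × 0.9874 × 0.9976 = 0.9041.
Q̄ = (1370/π) × (0.1030 + 0.9041) = 436.08 × 1.0071 = 439.18 W/m².

439 W/m²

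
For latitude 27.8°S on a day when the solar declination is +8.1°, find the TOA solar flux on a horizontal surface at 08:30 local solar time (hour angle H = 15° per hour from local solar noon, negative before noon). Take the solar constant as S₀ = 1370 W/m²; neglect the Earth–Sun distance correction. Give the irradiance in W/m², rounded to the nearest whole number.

640 W/m²

Hour angle H = 15° × (8.5 − 12) = -52.50°.
cos θ_z = sin φ sin δ + cos φ cos δ cos H = (-0.4664)(0.1409) + (0.8846)(0.9900)(0.6088) = 0.4674.
Top-of-atmosphere irradiance = S₀ cos θ_z = 1370 × 0.4674 = 640.34 W/m².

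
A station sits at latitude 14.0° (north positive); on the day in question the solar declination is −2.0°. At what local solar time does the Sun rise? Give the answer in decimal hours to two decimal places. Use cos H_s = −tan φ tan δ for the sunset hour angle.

6.03 h

cos H_s = −tan(14.0°) · tan(-2.0°) = 0.0087, so H_s = arccos(0.0087) = 89.50°.
Sunrise is at 12 − H_s/15 = 12 − 5.967 = 6.033 h local solar time.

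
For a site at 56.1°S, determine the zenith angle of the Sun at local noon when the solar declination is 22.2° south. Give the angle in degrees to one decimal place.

33.9°

At local solar noon the hour angle is zero, so the zenith angle is |φ − δ| = |-56.1° − (-22.2°)| = 33.9°.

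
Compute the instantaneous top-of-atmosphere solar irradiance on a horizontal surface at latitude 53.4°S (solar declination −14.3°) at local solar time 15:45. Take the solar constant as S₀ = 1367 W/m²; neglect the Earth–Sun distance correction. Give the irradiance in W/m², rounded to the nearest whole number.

Hour angle H = 15° × (15.75 − 12) = 56.25°.
cos θ_z = sin φ sin δ + cos φ cos δ cos H = (-0.8028)(-0.2470) + (0.5962)(0.9690)(0.5556) = 0.5193.
Top-of-atmosphere irradiance = S₀ cos θ_z = 1367 × 0.5193 = 709.88 W/m².

710 W/m²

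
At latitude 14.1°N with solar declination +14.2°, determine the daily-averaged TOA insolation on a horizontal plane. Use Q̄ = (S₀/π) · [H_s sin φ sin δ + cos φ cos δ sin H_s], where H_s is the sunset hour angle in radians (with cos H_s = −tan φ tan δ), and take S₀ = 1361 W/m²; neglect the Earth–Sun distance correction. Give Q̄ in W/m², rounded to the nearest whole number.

The sunset hour angle satisfies cos H_s = −tan φ tan δ = -0.0636, giving H_s = 93.65°. In radians, H_s = 1.6345.
H_s sin φ sin δ = 1.6345 × 0.2436 × 0.2453 = 0.0977.
cos φ cos δ sin H_s = 0.9699 × 0.9694 × 0.9980 = 0.9383.
Q̄ = (1361/π) × (0.0977 + 0.9383) = 433.22 × 1.0360 = 448.82 W/m².

449 W/m²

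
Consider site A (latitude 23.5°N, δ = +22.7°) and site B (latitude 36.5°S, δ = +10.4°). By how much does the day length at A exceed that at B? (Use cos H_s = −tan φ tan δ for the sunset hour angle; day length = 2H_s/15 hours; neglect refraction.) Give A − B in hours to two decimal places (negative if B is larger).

+2.44 h

A: H_s = arccos(−tan 23.5° · tan 22.7°) = 100.48°, so 2H_s/15 = 13.3973 h.
B: H_s = arccos(−tan -36.5° · tan 10.4°) = 82.19°, so 2H_s/15 = 10.9587 h.
A − B = 13.3973 − 10.9587 = 2.4386 h.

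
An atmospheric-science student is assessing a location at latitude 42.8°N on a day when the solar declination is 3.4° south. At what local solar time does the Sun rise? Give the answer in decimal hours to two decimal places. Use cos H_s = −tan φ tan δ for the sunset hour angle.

6.21 h

−tan φ tan δ = −(0.9260)(-0.0594) = 0.0550; H_s = arccos(0.0550) = 86.85°.
Sunrise is at 12 − H_s/15 = 12 − 5.790 = 6.210 h local solar time.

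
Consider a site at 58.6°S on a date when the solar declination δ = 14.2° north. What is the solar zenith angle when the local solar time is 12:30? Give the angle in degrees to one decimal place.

Hour angle H = 15° × (12.5 − 12) = 7.50°.
cos θ_z = sin φ sin δ + cos φ cos δ cos H = (-0.8536)(0.2453) + (0.5210)(0.9694)(0.9914) = 0.2913.
θ_z = arccos(0.2913) = 73.06°.

73.1°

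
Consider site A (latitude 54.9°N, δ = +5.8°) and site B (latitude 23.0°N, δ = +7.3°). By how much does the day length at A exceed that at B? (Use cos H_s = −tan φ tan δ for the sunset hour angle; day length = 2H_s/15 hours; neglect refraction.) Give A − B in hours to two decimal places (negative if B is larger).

+0.69 h

A: H_s = arccos(−tan 54.9° · tan 5.8°) = 98.31°, so 2H_s/15 = 13.1080 h.
B: H_s = arccos(−tan 23.0° · tan 7.3°) = 93.12°, so 2H_s/15 = 12.4160 h.
A − B = 13.1080 − 12.4160 = 0.6920 h.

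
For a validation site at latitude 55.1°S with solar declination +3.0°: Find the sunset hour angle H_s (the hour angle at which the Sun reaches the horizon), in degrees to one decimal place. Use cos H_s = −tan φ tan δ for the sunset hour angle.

cos H_s = −tan(-55.1°) · tan(3.0°) = 0.0751, so H_s = arccos(0.0751) = 85.69°.

85.7°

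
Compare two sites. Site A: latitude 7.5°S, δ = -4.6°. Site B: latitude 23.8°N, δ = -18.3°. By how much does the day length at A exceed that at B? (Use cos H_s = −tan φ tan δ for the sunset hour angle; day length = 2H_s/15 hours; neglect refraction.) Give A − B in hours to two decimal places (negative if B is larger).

+1.20 h

A: H_s = arccos(−tan -7.5° · tan -4.6°) = 90.61°, so 2H_s/15 = 12.0813 h.
B: H_s = arccos(−tan 23.8° · tan -18.3°) = 81.61°, so 2H_s/15 = 10.8813 h.
A − B = 12.0813 − 10.8813 = 1.2000 h.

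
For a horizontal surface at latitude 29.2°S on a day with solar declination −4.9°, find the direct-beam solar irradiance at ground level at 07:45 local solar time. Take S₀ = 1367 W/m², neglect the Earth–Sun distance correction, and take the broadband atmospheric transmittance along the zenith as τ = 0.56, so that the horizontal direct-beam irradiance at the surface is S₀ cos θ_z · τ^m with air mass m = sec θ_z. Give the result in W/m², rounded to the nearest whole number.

150 W/m²

Hour angle H = 15° × (7.75 − 12) = -63.75°.
cos θ_z = sin(-29.2°) sin(-4.9°) + cos(-29.2°) cos(-4.9°) cos(-63.75°) = 0.0417 + 0.3847 = 0.4264.
Air mass m = 1/cos θ_z = 1/0.4264 = 2.345; τ^m = 0.56^2.345 = 0.2567.
Surface direct beam = 1367 × 0.4264 × 0.2567 = 149.63 W/m².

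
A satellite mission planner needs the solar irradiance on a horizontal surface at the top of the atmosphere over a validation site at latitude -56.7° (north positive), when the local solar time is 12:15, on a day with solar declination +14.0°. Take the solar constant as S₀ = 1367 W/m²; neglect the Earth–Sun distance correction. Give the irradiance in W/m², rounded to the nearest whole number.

450 W/m²

Hour angle H = 15° × (12.25 − 12) = 3.75°.
cos θ_z = sin φ sin δ + cos φ cos δ cos H = (-0.8358)(0.2419) + (0.5490)(0.9703)(0.9979) = 0.3294.
Top-of-atmosphere irradiance = S₀ cos θ_z = 1367 × 0.3294 = 450.29 W/m².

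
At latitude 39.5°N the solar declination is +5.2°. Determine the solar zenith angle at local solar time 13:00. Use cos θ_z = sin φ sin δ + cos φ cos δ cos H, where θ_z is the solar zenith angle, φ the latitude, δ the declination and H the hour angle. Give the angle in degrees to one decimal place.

Hour angle H = 15° × (13 − 12) = 15.00°.
With φ = 39.5°, δ = 5.2°, H = 15.00°: sin φ sin δ = 0.0576, cos φ cos δ cos H = 0.7423, so cos θ_z = 0.7999.
θ_z = arccos(0.7999) = 36.88°.

36.9°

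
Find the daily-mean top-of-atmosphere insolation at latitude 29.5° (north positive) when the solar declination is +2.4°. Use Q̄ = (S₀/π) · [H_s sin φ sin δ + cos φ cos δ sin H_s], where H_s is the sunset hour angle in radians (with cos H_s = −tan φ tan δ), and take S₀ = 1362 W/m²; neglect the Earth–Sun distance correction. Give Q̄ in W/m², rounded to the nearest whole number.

cos H_s = −tan(29.5°) · tan(2.4°) = -0.0237, so H_s = arccos(-0.0237) = 91.36°. In radians, H_s = 1.5945.
H_s sin φ sin δ = 1.5945 × 0.4924 × 0.0419 = 0.0329.
cos φ cos δ sin H_s = 0.8704 × 0.9991 × 0.9997 = 0.8694.
Q̄ = (1362/π) × (0.0329 + 0.8694) = 433.54 × 0.9023 = 391.18 W/m².

391 W/m²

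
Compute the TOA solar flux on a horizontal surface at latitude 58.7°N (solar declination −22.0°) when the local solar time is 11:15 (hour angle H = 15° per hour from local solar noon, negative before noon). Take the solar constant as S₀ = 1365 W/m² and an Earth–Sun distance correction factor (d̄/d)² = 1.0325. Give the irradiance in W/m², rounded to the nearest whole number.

215 W/m²

Hour angle H = 15° × (11.25 − 12) = -11.25°.
cos θ_z = sin(58.7°) sin(-22.0°) + cos(58.7°) cos(-22.0°) cos(-11.25°) = -0.3201 + 0.4724 = 0.1523.
Top-of-atmosphere irradiance = S₀ (d̄/d)² cos θ_z = 1365 × 1.0325 × 0.1523 = 214.65 W/m².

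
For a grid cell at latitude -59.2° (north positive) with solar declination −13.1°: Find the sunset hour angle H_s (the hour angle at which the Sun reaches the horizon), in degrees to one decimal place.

cos H_s = −tan(-59.2°) · tan(-13.1°) = -0.3904, so H_s = arccos(-0.3904) = 112.98°.

113.0°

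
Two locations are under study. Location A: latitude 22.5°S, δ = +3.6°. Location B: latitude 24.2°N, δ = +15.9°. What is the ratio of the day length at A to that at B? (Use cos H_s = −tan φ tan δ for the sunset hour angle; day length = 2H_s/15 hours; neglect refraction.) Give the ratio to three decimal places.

A: H_s = arccos(−tan -22.5° · tan 3.6°) = 88.51°, so 2H_s/15 = 11.8013 h.
B: H_s = arccos(−tan 24.2° · tan 15.9°) = 97.36°, so 2H_s/15 = 12.9813 h.
Ratio A/B = 11.8013 / 12.9813 = 0.9091.

0.909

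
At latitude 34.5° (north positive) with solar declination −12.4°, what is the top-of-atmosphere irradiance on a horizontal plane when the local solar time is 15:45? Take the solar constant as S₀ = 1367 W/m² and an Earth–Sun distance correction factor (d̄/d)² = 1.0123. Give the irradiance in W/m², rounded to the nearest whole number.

451 W/m²

Hour angle H = 15° × (15.75 − 12) = 56.25°.
cos θ_z = sin(34.5°) sin(-12.4°) + cos(34.5°) cos(-12.4°) cos(56.25°) = -0.1216 + 0.4472 = 0.3256.
Top-of-atmosphere irradiance = S₀ (d̄/d)² cos θ_z = 1367 × 1.0123 × 0.3256 = 450.57 W/m².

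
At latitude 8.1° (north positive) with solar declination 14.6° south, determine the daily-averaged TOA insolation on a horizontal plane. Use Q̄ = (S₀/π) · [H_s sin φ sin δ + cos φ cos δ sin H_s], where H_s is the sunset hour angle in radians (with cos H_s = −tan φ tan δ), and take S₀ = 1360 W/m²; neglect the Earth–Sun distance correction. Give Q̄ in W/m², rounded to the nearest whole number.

cos H_s = −tan(8.1°) · tan(-14.6°) = 0.0371, so H_s = arccos(0.0371) = 87.87°. In radians, H_s = 1.5336.
H_s sin φ sin δ = 1.5336 × 0.1409 × -0.2521 = -0.0545.
cos φ cos δ sin H_s = 0.9900 × 0.9677 × 0.9993 = 0.9574.
Q̄ = (1360/π) × (-0.0545 + 0.9574) = 432.90 × 0.9029 = 390.87 W/m².

391 W/m²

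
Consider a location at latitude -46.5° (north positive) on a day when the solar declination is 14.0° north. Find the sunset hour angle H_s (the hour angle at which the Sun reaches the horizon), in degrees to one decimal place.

cos H_s = −tan(-46.5°) · tan(14.0°) = 0.2627, so H_s = arccos(0.2627) = 74.77°.

74.8°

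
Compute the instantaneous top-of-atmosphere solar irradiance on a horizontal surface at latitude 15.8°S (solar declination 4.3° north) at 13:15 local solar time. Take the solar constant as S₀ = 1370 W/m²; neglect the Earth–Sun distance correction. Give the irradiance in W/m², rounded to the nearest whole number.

Hour angle H = 15° × (13.25 − 12) = 18.75°.
cos θ_z = sin(-15.8°) sin(4.3°) + cos(-15.8°) cos(4.3°) cos(18.75°) = -0.0204 + 0.9086 = 0.8882.
Top-of-atmosphere irradiance = S₀ cos θ_z = 1370 × 0.8882 = 1216.83 W/m².

1217 W/m²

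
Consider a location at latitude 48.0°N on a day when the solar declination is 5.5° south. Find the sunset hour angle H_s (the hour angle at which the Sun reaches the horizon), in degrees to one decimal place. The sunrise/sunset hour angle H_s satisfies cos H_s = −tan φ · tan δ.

−tan φ tan δ = −(1.1106)(-0.0963) = 0.1070; H_s = arccos(0.1070) = 83.86°.

83.9°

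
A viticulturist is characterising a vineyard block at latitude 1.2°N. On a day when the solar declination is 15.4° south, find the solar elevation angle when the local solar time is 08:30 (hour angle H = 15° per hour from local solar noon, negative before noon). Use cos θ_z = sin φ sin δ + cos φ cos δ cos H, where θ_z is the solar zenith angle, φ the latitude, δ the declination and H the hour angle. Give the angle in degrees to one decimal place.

Hour angle H = 15° × (8.5 − 12) = -52.50°.
cos θ_z = sin φ sin δ + cos φ cos δ cos H = (0.0209)(-0.2656) + (0.9998)(0.9641)(0.6088) = 0.5813.
θ_z = arccos(0.5813) = 54.46°, so the elevation is 90° − 54.46° = 35.54°.

35.5°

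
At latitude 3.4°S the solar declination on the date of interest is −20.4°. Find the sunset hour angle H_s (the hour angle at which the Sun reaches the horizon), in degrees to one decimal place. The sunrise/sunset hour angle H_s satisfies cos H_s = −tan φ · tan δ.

cos H_s = −tan(-3.4°) · tan(-20.4°) = -0.0221, so H_s = arccos(-0.0221) = 91.27°.

91.3°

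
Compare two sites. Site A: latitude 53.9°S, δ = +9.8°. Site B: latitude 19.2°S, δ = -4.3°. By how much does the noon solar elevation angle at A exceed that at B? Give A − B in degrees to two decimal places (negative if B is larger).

A: 90° − |-53.9 − (9.8)| = 26.30°.
B: 90° − |-19.2 − (-4.3)| = 75.10°.
A − B = 26.30 − 75.10 = -48.80°.

-48.80°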